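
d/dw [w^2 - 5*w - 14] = 2*w - 5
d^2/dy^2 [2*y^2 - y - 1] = 4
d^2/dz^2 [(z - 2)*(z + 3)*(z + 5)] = 6*z + 12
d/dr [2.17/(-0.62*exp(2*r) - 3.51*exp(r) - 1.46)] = (2.6908*exp(r) + 7.6167)*exp(r)/(0.62*exp(2*r) + 3.51*exp(r) + 1.46)^2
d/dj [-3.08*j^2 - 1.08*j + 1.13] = -6.16*j - 1.08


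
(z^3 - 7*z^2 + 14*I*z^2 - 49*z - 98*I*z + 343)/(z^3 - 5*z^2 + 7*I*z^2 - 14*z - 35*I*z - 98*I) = (z + 7*I)/(z + 2)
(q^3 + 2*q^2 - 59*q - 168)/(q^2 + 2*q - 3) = (q^2 - q - 56)/(q - 1)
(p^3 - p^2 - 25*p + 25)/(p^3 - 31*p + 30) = (p + 5)/(p + 6)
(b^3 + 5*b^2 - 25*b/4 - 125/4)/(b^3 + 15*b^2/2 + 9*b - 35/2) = (4*b^2 - 25)/(2*(2*b^2 + 5*b - 7))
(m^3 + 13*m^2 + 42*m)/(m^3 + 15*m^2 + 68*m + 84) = m/(m + 2)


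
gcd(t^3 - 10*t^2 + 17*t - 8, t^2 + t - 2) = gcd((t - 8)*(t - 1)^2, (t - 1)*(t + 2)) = t - 1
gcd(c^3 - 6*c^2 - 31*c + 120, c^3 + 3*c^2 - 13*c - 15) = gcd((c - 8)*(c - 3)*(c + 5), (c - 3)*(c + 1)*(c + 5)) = c^2 + 2*c - 15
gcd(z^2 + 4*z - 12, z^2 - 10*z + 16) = z - 2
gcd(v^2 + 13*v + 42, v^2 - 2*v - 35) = 1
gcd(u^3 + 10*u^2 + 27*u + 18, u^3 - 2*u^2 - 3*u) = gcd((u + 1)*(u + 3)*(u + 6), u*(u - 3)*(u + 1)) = u + 1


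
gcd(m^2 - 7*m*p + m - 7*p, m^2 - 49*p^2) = -m + 7*p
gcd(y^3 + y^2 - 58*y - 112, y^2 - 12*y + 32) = y - 8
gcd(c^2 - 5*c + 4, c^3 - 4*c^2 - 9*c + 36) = c - 4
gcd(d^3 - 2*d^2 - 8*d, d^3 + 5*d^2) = d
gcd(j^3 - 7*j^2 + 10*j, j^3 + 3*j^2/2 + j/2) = j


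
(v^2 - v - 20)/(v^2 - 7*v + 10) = (v + 4)/(v - 2)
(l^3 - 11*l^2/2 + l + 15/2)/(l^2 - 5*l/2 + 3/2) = (l^2 - 4*l - 5)/(l - 1)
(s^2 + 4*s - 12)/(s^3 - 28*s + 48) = 1/(s - 4)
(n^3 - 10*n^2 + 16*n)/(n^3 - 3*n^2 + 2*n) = (n - 8)/(n - 1)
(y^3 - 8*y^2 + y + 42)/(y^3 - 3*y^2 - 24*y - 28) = (y - 3)/(y + 2)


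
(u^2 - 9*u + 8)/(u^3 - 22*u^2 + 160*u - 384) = (u - 1)/(u^2 - 14*u + 48)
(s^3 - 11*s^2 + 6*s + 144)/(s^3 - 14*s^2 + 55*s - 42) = (s^2 - 5*s - 24)/(s^2 - 8*s + 7)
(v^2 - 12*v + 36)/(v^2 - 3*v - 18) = (v - 6)/(v + 3)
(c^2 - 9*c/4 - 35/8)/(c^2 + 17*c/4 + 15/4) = (c - 7/2)/(c + 3)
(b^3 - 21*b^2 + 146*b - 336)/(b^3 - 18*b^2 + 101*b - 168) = (b - 6)/(b - 3)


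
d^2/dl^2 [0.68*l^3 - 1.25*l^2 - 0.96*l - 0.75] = 4.08*l - 2.5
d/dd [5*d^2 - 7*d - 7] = 10*d - 7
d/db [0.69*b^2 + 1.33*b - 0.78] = 1.38*b + 1.33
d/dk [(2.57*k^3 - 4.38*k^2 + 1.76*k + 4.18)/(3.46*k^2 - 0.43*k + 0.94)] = (8.8922*k^4 - 2.2102*k^3 + 3.0412*k^2 - 37.16*k + 3.4518)/(11.9716*k^4 - 2.9756*k^3 + 6.6897*k^2 - 0.8084*k + 0.8836)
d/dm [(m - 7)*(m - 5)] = 2*m - 12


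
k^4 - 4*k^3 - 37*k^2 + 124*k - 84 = (k - 7)*(k - 2)*(k - 1)*(k + 6)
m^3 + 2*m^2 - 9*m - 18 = (m - 3)*(m + 2)*(m + 3)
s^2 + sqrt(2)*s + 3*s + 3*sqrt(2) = (s + 3)*(s + sqrt(2))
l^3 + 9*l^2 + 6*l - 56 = (l - 2)*(l + 4)*(l + 7)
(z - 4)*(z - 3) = z^2 - 7*z + 12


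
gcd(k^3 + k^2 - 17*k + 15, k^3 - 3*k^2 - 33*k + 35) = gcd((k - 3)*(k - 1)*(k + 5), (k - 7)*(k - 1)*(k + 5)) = k^2 + 4*k - 5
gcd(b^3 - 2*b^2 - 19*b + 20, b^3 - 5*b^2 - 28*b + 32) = b^2 + 3*b - 4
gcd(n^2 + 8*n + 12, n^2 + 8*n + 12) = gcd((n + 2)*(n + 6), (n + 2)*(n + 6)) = n^2 + 8*n + 12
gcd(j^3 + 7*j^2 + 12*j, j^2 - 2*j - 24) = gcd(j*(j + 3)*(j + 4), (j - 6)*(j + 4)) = j + 4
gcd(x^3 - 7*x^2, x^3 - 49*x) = x^2 - 7*x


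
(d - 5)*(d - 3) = d^2 - 8*d + 15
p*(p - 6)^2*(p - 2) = p^4 - 14*p^3 + 60*p^2 - 72*p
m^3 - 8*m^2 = m^2*(m - 8)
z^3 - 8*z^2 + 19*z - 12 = (z - 4)*(z - 3)*(z - 1)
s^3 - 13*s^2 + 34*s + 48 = (s - 8)*(s - 6)*(s + 1)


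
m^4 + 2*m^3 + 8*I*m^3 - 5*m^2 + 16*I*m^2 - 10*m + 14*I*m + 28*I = (m + 2)*(m - I)*(m + 2*I)*(m + 7*I)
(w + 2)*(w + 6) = w^2 + 8*w + 12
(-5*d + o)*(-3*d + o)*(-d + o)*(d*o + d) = -15*d^4*o - 15*d^4 + 23*d^3*o^2 + 23*d^3*o - 9*d^2*o^3 - 9*d^2*o^2 + d*o^4 + d*o^3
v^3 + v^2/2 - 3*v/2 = v*(v - 1)*(v + 3/2)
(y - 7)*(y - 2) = y^2 - 9*y + 14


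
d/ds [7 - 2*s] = -2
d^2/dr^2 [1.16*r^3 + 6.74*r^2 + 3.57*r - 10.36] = 6.96*r + 13.48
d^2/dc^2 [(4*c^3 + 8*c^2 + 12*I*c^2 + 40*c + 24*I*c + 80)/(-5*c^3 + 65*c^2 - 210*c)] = (c^6*(-120 - 24*I) + c^5*(768 - 144*I) + c^4*(4176 + 4896*I) + c^3*(-16368 - 19200*I) - 101280*c^2 + 262080*c - 282240)/(5*c^9 - 195*c^8 + 3165*c^7 - 27365*c^6 + 132930*c^5 - 343980*c^4 + 370440*c^3)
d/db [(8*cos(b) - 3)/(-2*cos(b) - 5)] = 46*sin(b)/(2*cos(b) + 5)^2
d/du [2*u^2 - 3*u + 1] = 4*u - 3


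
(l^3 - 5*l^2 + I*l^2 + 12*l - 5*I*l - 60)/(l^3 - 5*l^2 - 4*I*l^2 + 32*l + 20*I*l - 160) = (l - 3*I)/(l - 8*I)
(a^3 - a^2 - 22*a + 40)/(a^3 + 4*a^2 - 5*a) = (a^2 - 6*a + 8)/(a*(a - 1))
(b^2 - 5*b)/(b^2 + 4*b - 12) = b*(b - 5)/(b^2 + 4*b - 12)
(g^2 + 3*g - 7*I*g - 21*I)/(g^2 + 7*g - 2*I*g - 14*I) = (g^2 + g*(3 - 7*I) - 21*I)/(g^2 + g*(7 - 2*I) - 14*I)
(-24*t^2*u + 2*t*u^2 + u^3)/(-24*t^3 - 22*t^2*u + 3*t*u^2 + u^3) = u/(t + u)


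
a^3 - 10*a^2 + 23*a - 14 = (a - 7)*(a - 2)*(a - 1)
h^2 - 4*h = h*(h - 4)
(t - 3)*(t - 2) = t^2 - 5*t + 6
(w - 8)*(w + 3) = w^2 - 5*w - 24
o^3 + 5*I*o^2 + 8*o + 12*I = (o - 2*I)*(o + I)*(o + 6*I)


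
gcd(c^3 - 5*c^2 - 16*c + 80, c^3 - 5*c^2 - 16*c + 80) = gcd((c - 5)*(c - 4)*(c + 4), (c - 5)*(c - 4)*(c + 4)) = c^3 - 5*c^2 - 16*c + 80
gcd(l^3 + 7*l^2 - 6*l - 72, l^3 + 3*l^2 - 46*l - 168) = l^2 + 10*l + 24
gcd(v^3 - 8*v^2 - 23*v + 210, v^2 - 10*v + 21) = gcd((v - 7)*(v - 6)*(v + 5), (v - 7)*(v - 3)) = v - 7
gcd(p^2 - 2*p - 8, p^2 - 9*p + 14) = 1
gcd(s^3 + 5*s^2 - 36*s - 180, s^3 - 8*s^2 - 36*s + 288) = s^2 - 36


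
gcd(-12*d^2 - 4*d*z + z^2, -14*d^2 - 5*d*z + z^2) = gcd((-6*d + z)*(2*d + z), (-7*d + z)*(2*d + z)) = 2*d + z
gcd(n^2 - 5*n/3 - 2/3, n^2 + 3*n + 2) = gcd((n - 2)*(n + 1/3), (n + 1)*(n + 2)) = 1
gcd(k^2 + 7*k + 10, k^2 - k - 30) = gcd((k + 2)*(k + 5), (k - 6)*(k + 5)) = k + 5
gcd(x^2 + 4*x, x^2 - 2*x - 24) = x + 4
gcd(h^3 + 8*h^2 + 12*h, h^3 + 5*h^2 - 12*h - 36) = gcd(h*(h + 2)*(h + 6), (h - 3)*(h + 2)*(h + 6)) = h^2 + 8*h + 12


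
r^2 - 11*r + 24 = (r - 8)*(r - 3)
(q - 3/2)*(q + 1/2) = q^2 - q - 3/4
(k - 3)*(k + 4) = k^2 + k - 12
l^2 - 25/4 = (l - 5/2)*(l + 5/2)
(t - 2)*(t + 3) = t^2 + t - 6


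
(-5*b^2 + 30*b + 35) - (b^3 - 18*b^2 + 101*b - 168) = -b^3 + 13*b^2 - 71*b + 203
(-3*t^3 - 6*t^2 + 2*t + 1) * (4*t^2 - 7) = -12*t^5 - 24*t^4 + 29*t^3 + 46*t^2 - 14*t - 7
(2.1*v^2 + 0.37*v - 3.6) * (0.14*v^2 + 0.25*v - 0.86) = 0.294*v^4 + 0.5768*v^3 - 2.2175*v^2 - 1.2182*v + 3.096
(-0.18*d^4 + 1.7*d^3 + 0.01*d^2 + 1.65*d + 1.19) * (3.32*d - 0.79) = -0.5976*d^5 + 5.7862*d^4 - 1.3098*d^3 + 5.4701*d^2 + 2.6473*d - 0.9401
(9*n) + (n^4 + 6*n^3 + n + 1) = n^4 + 6*n^3 + 10*n + 1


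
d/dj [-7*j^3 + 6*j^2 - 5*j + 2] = -21*j^2 + 12*j - 5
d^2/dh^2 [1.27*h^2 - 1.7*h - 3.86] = 2.54000000000000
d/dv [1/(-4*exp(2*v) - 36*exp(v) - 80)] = (2*exp(v) + 9)*exp(v)/(4*(exp(2*v) + 9*exp(v) + 20)^2)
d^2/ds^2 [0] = 0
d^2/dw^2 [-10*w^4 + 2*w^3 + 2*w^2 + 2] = -120*w^2 + 12*w + 4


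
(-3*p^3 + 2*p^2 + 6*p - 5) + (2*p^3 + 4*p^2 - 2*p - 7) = -p^3 + 6*p^2 + 4*p - 12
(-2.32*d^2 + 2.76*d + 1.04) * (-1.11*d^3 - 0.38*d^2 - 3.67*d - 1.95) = 2.5752*d^5 - 2.182*d^4 + 6.3112*d^3 - 6.0004*d^2 - 9.1988*d - 2.028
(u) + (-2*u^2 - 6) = -2*u^2 + u - 6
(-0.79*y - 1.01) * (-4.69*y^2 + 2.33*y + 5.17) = 3.7051*y^3 + 2.8962*y^2 - 6.4376*y - 5.2217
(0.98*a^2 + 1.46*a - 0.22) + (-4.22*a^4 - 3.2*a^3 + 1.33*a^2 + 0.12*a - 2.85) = -4.22*a^4 - 3.2*a^3 + 2.31*a^2 + 1.58*a - 3.07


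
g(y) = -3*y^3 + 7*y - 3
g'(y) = 7 - 9*y^2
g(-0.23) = -4.57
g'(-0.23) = 6.52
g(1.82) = -8.35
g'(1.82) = -22.81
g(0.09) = -2.37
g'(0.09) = 6.93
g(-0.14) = -3.97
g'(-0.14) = 6.82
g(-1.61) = -1.75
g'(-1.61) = -16.33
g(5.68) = -512.99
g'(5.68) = -283.36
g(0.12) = -2.17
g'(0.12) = 6.87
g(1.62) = -4.41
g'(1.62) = -16.62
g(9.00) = -2127.00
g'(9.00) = -722.00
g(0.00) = -3.00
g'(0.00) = 7.00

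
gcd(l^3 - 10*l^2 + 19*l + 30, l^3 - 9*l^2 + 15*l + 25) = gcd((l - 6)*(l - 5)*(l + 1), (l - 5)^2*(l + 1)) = l^2 - 4*l - 5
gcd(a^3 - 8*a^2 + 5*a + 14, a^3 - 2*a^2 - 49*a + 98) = a^2 - 9*a + 14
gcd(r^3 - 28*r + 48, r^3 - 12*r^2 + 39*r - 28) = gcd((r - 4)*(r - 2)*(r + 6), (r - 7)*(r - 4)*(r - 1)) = r - 4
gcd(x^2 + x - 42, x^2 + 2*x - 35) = x + 7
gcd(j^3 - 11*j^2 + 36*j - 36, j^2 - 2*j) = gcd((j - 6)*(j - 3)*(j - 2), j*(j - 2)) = j - 2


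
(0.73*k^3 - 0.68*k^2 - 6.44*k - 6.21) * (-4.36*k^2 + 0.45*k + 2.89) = -3.1828*k^5 + 3.2933*k^4 + 29.8821*k^3 + 22.2124*k^2 - 21.4061*k - 17.9469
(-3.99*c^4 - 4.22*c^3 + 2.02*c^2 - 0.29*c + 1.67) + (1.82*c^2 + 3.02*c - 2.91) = -3.99*c^4 - 4.22*c^3 + 3.84*c^2 + 2.73*c - 1.24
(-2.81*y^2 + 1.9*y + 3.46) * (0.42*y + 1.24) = -1.1802*y^3 - 2.6864*y^2 + 3.8092*y + 4.2904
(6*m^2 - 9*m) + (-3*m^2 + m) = 3*m^2 - 8*m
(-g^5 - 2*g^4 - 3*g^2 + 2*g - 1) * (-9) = 9*g^5 + 18*g^4 + 27*g^2 - 18*g + 9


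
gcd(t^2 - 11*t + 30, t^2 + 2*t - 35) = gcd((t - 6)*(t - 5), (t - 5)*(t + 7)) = t - 5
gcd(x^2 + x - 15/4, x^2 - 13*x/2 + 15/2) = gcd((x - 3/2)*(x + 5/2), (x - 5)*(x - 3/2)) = x - 3/2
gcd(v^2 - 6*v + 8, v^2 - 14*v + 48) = 1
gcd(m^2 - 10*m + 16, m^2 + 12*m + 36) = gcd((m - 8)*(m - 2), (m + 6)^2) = 1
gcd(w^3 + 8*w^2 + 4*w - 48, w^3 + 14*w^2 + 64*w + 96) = w^2 + 10*w + 24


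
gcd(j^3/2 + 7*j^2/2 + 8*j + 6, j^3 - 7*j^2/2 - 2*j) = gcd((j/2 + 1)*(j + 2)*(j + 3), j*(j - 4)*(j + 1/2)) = 1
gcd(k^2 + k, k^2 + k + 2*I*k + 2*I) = k + 1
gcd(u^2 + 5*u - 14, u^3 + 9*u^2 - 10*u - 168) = u + 7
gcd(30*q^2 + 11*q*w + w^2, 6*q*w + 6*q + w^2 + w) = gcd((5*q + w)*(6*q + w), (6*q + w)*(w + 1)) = 6*q + w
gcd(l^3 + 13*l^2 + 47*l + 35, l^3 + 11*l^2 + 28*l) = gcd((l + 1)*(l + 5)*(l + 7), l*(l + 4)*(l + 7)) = l + 7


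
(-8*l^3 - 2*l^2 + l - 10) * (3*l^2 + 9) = -24*l^5 - 6*l^4 - 69*l^3 - 48*l^2 + 9*l - 90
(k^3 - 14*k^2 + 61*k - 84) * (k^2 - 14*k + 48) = k^5 - 28*k^4 + 305*k^3 - 1610*k^2 + 4104*k - 4032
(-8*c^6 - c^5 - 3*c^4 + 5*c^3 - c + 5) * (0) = 0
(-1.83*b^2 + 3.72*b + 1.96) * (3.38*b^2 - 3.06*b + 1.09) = -6.1854*b^4 + 18.1734*b^3 - 6.7531*b^2 - 1.9428*b + 2.1364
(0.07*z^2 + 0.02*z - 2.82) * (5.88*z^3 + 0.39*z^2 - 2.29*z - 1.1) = 0.4116*z^5 + 0.1449*z^4 - 16.7341*z^3 - 1.2226*z^2 + 6.4358*z + 3.102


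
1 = 1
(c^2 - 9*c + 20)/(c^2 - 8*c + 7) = (c^2 - 9*c + 20)/(c^2 - 8*c + 7)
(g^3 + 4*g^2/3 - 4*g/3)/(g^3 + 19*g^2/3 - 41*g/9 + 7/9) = 3*g*(3*g^2 + 4*g - 4)/(9*g^3 + 57*g^2 - 41*g + 7)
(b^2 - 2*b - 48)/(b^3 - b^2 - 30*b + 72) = (b - 8)/(b^2 - 7*b + 12)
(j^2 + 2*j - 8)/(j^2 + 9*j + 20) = (j - 2)/(j + 5)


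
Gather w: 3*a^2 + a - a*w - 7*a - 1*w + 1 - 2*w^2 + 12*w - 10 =3*a^2 - 6*a - 2*w^2 + w*(11 - a) - 9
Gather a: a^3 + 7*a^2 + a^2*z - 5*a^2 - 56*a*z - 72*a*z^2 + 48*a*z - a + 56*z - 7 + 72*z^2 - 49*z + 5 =a^3 + a^2*(z + 2) + a*(-72*z^2 - 8*z - 1) + 72*z^2 + 7*z - 2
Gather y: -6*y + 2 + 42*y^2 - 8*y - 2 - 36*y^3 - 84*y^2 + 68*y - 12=-36*y^3 - 42*y^2 + 54*y - 12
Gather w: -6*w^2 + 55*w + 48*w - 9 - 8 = -6*w^2 + 103*w - 17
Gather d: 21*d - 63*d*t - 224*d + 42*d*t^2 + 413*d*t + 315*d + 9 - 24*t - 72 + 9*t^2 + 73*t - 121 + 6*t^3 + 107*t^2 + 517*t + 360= d*(42*t^2 + 350*t + 112) + 6*t^3 + 116*t^2 + 566*t + 176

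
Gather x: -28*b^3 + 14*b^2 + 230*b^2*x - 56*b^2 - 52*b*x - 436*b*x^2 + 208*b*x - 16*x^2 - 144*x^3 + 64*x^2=-28*b^3 - 42*b^2 - 144*x^3 + x^2*(48 - 436*b) + x*(230*b^2 + 156*b)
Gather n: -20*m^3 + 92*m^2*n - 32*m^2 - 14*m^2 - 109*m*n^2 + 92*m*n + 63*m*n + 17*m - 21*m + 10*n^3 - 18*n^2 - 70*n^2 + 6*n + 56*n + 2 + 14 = -20*m^3 - 46*m^2 - 4*m + 10*n^3 + n^2*(-109*m - 88) + n*(92*m^2 + 155*m + 62) + 16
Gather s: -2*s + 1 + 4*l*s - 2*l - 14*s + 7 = -2*l + s*(4*l - 16) + 8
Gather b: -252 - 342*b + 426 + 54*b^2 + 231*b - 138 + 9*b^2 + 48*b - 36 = 63*b^2 - 63*b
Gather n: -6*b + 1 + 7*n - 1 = -6*b + 7*n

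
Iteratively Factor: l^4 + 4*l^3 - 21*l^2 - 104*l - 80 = (l + 1)*(l^3 + 3*l^2 - 24*l - 80) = (l - 5)*(l + 1)*(l^2 + 8*l + 16) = (l - 5)*(l + 1)*(l + 4)*(l + 4)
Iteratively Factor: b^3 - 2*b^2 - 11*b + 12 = (b + 3)*(b^2 - 5*b + 4) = (b - 4)*(b + 3)*(b - 1)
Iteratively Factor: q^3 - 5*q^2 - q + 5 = (q - 1)*(q^2 - 4*q - 5) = (q - 5)*(q - 1)*(q + 1)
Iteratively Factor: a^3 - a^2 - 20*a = (a)*(a^2 - a - 20) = a*(a + 4)*(a - 5)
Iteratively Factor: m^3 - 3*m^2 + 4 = (m + 1)*(m^2 - 4*m + 4) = (m - 2)*(m + 1)*(m - 2)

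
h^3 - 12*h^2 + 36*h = h*(h - 6)^2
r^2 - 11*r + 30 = (r - 6)*(r - 5)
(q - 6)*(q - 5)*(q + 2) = q^3 - 9*q^2 + 8*q + 60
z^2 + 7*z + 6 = (z + 1)*(z + 6)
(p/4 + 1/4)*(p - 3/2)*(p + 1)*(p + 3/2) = p^4/4 + p^3/2 - 5*p^2/16 - 9*p/8 - 9/16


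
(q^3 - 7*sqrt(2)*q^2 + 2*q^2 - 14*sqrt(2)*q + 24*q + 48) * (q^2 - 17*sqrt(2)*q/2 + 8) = q^5 - 31*sqrt(2)*q^4/2 + 2*q^4 - 31*sqrt(2)*q^3 + 151*q^3 - 260*sqrt(2)*q^2 + 302*q^2 - 520*sqrt(2)*q + 192*q + 384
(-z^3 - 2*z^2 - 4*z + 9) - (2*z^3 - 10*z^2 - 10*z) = -3*z^3 + 8*z^2 + 6*z + 9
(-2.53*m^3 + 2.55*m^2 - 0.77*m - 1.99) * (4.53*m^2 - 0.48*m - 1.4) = -11.4609*m^5 + 12.7659*m^4 - 1.1701*m^3 - 12.2151*m^2 + 2.0332*m + 2.786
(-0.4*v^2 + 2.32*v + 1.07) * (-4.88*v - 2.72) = 1.952*v^3 - 10.2336*v^2 - 11.532*v - 2.9104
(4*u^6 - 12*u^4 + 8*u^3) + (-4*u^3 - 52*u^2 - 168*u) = 4*u^6 - 12*u^4 + 4*u^3 - 52*u^2 - 168*u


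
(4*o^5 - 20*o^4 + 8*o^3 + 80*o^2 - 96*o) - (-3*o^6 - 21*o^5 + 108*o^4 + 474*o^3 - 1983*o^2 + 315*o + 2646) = 3*o^6 + 25*o^5 - 128*o^4 - 466*o^3 + 2063*o^2 - 411*o - 2646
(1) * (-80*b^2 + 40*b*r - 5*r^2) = -80*b^2 + 40*b*r - 5*r^2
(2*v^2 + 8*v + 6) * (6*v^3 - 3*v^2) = 12*v^5 + 42*v^4 + 12*v^3 - 18*v^2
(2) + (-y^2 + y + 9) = -y^2 + y + 11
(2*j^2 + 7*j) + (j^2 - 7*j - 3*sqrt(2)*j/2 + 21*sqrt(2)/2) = 3*j^2 - 3*sqrt(2)*j/2 + 21*sqrt(2)/2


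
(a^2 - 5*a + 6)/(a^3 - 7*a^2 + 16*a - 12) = 1/(a - 2)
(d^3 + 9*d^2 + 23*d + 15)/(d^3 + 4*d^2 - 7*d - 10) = (d + 3)/(d - 2)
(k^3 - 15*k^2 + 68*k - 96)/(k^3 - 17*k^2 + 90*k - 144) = (k - 4)/(k - 6)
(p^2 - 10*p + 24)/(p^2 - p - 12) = (p - 6)/(p + 3)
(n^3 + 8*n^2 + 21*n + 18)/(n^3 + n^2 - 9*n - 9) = (n^2 + 5*n + 6)/(n^2 - 2*n - 3)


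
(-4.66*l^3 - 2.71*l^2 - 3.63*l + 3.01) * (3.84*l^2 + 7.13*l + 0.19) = -17.8944*l^5 - 43.6322*l^4 - 34.1469*l^3 - 14.8384*l^2 + 20.7716*l + 0.5719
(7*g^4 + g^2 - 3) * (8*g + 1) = 56*g^5 + 7*g^4 + 8*g^3 + g^2 - 24*g - 3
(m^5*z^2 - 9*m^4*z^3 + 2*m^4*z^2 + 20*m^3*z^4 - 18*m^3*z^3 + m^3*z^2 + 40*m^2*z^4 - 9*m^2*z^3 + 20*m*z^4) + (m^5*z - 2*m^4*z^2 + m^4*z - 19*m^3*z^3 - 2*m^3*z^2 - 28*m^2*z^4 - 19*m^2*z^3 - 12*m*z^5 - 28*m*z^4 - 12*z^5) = m^5*z^2 + m^5*z - 9*m^4*z^3 + m^4*z + 20*m^3*z^4 - 37*m^3*z^3 - m^3*z^2 + 12*m^2*z^4 - 28*m^2*z^3 - 12*m*z^5 - 8*m*z^4 - 12*z^5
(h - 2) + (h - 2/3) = 2*h - 8/3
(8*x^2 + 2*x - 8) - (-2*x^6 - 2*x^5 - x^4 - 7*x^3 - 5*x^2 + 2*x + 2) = 2*x^6 + 2*x^5 + x^4 + 7*x^3 + 13*x^2 - 10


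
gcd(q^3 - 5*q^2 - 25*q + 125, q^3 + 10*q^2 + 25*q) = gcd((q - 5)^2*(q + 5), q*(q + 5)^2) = q + 5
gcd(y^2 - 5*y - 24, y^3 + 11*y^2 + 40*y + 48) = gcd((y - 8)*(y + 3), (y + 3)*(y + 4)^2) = y + 3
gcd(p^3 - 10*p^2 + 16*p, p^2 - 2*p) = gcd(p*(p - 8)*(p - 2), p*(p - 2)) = p^2 - 2*p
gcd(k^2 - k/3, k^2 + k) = k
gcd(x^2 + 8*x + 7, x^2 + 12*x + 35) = x + 7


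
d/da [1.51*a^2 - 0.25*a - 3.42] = 3.02*a - 0.25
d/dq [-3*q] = -3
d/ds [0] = 0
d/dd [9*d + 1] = 9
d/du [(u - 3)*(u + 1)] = 2*u - 2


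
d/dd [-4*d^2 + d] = 1 - 8*d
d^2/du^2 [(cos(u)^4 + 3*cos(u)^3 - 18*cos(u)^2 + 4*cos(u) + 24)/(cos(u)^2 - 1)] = (-41*cos(u) - 4*cos(2*u)^2 + 5*cos(3*u) - 44)/(4*cos(u)^2 - 8*cos(u) + 4)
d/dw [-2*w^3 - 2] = -6*w^2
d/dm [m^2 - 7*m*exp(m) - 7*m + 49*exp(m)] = -7*m*exp(m) + 2*m + 42*exp(m) - 7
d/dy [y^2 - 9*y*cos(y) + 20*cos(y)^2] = 9*y*sin(y) + 2*y - 20*sin(2*y) - 9*cos(y)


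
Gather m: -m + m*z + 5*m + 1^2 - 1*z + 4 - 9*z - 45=m*(z + 4) - 10*z - 40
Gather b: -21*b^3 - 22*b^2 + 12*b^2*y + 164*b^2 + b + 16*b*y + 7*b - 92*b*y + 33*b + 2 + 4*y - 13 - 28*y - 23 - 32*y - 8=-21*b^3 + b^2*(12*y + 142) + b*(41 - 76*y) - 56*y - 42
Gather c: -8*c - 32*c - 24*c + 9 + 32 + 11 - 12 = 40 - 64*c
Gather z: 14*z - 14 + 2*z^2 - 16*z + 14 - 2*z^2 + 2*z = 0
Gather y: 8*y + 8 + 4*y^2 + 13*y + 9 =4*y^2 + 21*y + 17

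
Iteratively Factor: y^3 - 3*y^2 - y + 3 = (y - 1)*(y^2 - 2*y - 3) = (y - 3)*(y - 1)*(y + 1)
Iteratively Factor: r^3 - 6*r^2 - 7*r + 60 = (r - 5)*(r^2 - r - 12) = (r - 5)*(r + 3)*(r - 4)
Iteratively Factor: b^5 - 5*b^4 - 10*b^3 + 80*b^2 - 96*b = (b - 4)*(b^4 - b^3 - 14*b^2 + 24*b) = (b - 4)*(b - 2)*(b^3 + b^2 - 12*b) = (b - 4)*(b - 3)*(b - 2)*(b^2 + 4*b) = (b - 4)*(b - 3)*(b - 2)*(b + 4)*(b)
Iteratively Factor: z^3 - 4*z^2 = (z)*(z^2 - 4*z) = z*(z - 4)*(z)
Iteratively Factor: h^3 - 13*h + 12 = (h + 4)*(h^2 - 4*h + 3) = (h - 1)*(h + 4)*(h - 3)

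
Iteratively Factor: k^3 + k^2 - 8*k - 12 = (k + 2)*(k^2 - k - 6) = (k - 3)*(k + 2)*(k + 2)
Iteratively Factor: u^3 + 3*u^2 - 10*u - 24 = (u - 3)*(u^2 + 6*u + 8) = (u - 3)*(u + 4)*(u + 2)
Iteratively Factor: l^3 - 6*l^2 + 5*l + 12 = (l + 1)*(l^2 - 7*l + 12) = (l - 4)*(l + 1)*(l - 3)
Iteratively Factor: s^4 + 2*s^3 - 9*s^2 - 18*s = (s + 3)*(s^3 - s^2 - 6*s) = s*(s + 3)*(s^2 - s - 6) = s*(s + 2)*(s + 3)*(s - 3)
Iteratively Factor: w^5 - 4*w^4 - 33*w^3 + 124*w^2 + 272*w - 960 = (w + 4)*(w^4 - 8*w^3 - w^2 + 128*w - 240) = (w + 4)^2*(w^3 - 12*w^2 + 47*w - 60) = (w - 3)*(w + 4)^2*(w^2 - 9*w + 20) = (w - 5)*(w - 3)*(w + 4)^2*(w - 4)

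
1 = 1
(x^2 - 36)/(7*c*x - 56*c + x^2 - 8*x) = (x^2 - 36)/(7*c*x - 56*c + x^2 - 8*x)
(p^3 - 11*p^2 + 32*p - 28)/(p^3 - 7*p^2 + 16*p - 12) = (p - 7)/(p - 3)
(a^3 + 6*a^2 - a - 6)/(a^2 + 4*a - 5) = (a^2 + 7*a + 6)/(a + 5)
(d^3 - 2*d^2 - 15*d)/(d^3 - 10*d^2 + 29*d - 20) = d*(d + 3)/(d^2 - 5*d + 4)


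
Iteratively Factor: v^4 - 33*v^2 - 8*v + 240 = (v + 4)*(v^3 - 4*v^2 - 17*v + 60) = (v + 4)^2*(v^2 - 8*v + 15) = (v - 3)*(v + 4)^2*(v - 5)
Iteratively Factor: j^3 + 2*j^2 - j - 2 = (j - 1)*(j^2 + 3*j + 2) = (j - 1)*(j + 2)*(j + 1)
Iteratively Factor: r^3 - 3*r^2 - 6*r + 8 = (r - 1)*(r^2 - 2*r - 8) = (r - 1)*(r + 2)*(r - 4)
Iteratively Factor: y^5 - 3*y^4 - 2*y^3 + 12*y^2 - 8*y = (y - 2)*(y^4 - y^3 - 4*y^2 + 4*y) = (y - 2)*(y + 2)*(y^3 - 3*y^2 + 2*y) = (y - 2)^2*(y + 2)*(y^2 - y) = y*(y - 2)^2*(y + 2)*(y - 1)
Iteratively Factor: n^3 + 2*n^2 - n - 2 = (n + 1)*(n^2 + n - 2) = (n + 1)*(n + 2)*(n - 1)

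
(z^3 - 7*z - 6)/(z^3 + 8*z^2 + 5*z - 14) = (z^2 - 2*z - 3)/(z^2 + 6*z - 7)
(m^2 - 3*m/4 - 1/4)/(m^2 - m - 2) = (-m^2 + 3*m/4 + 1/4)/(-m^2 + m + 2)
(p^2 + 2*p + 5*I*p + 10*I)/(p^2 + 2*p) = (p + 5*I)/p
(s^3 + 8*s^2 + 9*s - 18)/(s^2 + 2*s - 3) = s + 6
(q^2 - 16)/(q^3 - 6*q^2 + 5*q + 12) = (q + 4)/(q^2 - 2*q - 3)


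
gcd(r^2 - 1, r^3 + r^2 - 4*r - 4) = r + 1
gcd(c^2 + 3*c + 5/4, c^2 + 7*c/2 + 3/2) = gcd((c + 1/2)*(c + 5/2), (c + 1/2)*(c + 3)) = c + 1/2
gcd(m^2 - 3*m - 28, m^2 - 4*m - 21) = m - 7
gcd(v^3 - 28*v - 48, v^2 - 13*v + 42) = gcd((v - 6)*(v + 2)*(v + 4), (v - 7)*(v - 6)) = v - 6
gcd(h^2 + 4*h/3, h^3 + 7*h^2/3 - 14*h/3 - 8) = h + 4/3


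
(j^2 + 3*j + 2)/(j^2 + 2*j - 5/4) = 4*(j^2 + 3*j + 2)/(4*j^2 + 8*j - 5)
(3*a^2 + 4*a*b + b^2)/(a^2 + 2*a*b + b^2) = (3*a + b)/(a + b)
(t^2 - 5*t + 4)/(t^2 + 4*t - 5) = (t - 4)/(t + 5)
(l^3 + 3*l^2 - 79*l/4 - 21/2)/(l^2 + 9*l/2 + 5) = (4*l^3 + 12*l^2 - 79*l - 42)/(2*(2*l^2 + 9*l + 10))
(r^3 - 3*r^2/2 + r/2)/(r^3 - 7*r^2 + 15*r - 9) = r*(2*r - 1)/(2*(r^2 - 6*r + 9))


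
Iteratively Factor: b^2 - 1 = (b + 1)*(b - 1)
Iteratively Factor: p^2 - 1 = (p + 1)*(p - 1)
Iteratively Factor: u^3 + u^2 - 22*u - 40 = (u + 2)*(u^2 - u - 20) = (u - 5)*(u + 2)*(u + 4)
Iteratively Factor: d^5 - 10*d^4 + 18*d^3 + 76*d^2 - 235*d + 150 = (d - 5)*(d^4 - 5*d^3 - 7*d^2 + 41*d - 30) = (d - 5)*(d + 3)*(d^3 - 8*d^2 + 17*d - 10) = (d - 5)*(d - 1)*(d + 3)*(d^2 - 7*d + 10) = (d - 5)*(d - 2)*(d - 1)*(d + 3)*(d - 5)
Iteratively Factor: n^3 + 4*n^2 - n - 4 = (n + 4)*(n^2 - 1) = (n - 1)*(n + 4)*(n + 1)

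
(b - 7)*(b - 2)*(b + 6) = b^3 - 3*b^2 - 40*b + 84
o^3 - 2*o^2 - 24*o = o*(o - 6)*(o + 4)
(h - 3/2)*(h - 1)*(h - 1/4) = h^3 - 11*h^2/4 + 17*h/8 - 3/8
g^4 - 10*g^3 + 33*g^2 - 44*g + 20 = (g - 5)*(g - 2)^2*(g - 1)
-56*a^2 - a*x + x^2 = (-8*a + x)*(7*a + x)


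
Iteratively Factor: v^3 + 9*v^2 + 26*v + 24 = (v + 4)*(v^2 + 5*v + 6) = (v + 3)*(v + 4)*(v + 2)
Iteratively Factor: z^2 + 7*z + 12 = (z + 3)*(z + 4)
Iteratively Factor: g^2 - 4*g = (g)*(g - 4)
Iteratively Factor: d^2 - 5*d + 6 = (d - 3)*(d - 2)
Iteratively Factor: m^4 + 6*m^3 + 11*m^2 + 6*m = (m)*(m^3 + 6*m^2 + 11*m + 6) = m*(m + 1)*(m^2 + 5*m + 6) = m*(m + 1)*(m + 3)*(m + 2)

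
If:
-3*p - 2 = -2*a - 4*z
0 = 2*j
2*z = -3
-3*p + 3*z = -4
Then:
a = 15/4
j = 0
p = -1/6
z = -3/2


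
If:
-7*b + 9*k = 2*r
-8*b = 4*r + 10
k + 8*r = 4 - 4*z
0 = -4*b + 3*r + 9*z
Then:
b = -191/101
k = -1078/909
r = 259/202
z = -2305/1818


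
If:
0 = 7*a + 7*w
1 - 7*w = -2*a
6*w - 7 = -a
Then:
No Solution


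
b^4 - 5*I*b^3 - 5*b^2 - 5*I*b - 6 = (b - 3*I)*(b - 2*I)*(b - I)*(b + I)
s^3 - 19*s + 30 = (s - 3)*(s - 2)*(s + 5)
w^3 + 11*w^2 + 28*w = w*(w + 4)*(w + 7)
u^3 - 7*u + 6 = (u - 2)*(u - 1)*(u + 3)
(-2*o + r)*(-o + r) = 2*o^2 - 3*o*r + r^2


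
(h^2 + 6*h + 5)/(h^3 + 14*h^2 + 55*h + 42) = (h + 5)/(h^2 + 13*h + 42)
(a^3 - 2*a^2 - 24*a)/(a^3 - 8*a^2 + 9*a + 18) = a*(a + 4)/(a^2 - 2*a - 3)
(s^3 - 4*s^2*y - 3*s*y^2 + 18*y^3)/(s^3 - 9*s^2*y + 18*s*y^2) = (-s^2 + s*y + 6*y^2)/(s*(-s + 6*y))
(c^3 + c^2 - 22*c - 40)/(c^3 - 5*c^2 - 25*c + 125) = (c^2 + 6*c + 8)/(c^2 - 25)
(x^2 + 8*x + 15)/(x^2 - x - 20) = (x^2 + 8*x + 15)/(x^2 - x - 20)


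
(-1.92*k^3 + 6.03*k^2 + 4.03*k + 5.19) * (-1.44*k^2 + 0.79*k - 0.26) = 2.7648*k^5 - 10.2*k^4 - 0.5403*k^3 - 5.8577*k^2 + 3.0523*k - 1.3494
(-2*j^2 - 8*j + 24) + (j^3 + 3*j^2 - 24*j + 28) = j^3 + j^2 - 32*j + 52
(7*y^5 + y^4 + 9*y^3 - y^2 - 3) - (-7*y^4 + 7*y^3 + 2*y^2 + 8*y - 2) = 7*y^5 + 8*y^4 + 2*y^3 - 3*y^2 - 8*y - 1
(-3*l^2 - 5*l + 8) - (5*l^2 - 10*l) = -8*l^2 + 5*l + 8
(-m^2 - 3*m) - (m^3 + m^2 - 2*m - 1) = -m^3 - 2*m^2 - m + 1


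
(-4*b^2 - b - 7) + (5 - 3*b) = -4*b^2 - 4*b - 2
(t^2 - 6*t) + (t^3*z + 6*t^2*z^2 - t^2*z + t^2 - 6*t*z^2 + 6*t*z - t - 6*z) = t^3*z + 6*t^2*z^2 - t^2*z + 2*t^2 - 6*t*z^2 + 6*t*z - 7*t - 6*z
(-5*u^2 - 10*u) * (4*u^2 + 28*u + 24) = -20*u^4 - 180*u^3 - 400*u^2 - 240*u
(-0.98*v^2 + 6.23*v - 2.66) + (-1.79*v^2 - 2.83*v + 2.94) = -2.77*v^2 + 3.4*v + 0.28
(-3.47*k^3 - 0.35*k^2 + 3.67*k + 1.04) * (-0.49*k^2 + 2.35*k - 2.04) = 1.7003*k^5 - 7.983*k^4 + 4.458*k^3 + 8.8289*k^2 - 5.0428*k - 2.1216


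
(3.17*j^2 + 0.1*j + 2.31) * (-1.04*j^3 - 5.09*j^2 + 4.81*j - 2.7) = -3.2968*j^5 - 16.2393*j^4 + 12.3363*j^3 - 19.8359*j^2 + 10.8411*j - 6.237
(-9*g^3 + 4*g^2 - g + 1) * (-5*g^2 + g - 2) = 45*g^5 - 29*g^4 + 27*g^3 - 14*g^2 + 3*g - 2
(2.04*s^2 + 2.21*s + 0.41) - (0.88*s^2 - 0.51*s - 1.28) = 1.16*s^2 + 2.72*s + 1.69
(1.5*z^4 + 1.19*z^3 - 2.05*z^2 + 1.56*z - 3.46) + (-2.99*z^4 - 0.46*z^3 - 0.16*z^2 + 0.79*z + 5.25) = -1.49*z^4 + 0.73*z^3 - 2.21*z^2 + 2.35*z + 1.79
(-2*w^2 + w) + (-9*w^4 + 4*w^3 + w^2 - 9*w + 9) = -9*w^4 + 4*w^3 - w^2 - 8*w + 9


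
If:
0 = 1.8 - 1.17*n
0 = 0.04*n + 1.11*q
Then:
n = 1.54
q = -0.06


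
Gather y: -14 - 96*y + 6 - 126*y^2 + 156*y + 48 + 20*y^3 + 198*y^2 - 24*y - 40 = 20*y^3 + 72*y^2 + 36*y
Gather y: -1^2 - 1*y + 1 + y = 0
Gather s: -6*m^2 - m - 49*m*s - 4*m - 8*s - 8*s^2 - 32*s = -6*m^2 - 5*m - 8*s^2 + s*(-49*m - 40)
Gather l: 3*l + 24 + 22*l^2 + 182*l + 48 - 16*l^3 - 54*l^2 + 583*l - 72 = -16*l^3 - 32*l^2 + 768*l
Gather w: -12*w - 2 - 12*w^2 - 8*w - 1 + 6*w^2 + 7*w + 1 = -6*w^2 - 13*w - 2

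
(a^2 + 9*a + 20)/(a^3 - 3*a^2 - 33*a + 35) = (a + 4)/(a^2 - 8*a + 7)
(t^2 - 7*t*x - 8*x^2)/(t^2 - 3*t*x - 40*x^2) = (t + x)/(t + 5*x)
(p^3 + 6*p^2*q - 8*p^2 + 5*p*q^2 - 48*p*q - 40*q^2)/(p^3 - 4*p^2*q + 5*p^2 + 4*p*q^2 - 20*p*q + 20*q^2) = (p^3 + 6*p^2*q - 8*p^2 + 5*p*q^2 - 48*p*q - 40*q^2)/(p^3 - 4*p^2*q + 5*p^2 + 4*p*q^2 - 20*p*q + 20*q^2)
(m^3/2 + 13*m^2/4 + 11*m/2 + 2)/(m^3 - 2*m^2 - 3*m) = (2*m^3 + 13*m^2 + 22*m + 8)/(4*m*(m^2 - 2*m - 3))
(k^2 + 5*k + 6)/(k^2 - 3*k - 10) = (k + 3)/(k - 5)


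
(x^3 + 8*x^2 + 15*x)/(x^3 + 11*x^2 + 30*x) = (x + 3)/(x + 6)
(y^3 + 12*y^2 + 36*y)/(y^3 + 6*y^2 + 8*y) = (y^2 + 12*y + 36)/(y^2 + 6*y + 8)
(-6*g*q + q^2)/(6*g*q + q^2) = (-6*g + q)/(6*g + q)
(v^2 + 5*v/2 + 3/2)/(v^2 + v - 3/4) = 2*(v + 1)/(2*v - 1)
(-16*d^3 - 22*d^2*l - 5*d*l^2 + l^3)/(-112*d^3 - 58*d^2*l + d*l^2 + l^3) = (d + l)/(7*d + l)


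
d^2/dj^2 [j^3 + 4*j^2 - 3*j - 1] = 6*j + 8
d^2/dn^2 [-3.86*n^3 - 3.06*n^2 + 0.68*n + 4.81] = -23.16*n - 6.12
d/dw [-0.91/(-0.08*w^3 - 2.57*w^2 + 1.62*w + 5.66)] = (-0.2184*w^2 - 4.6774*w + 1.4742)/(0.08*w^3 + 2.57*w^2 - 1.62*w - 5.66)^2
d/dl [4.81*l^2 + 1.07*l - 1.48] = 9.62*l + 1.07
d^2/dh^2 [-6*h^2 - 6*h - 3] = -12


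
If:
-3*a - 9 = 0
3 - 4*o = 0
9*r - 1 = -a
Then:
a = -3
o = 3/4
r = 4/9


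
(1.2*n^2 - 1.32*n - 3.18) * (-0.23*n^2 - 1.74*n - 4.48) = -0.276*n^4 - 1.7844*n^3 - 2.3478*n^2 + 11.4468*n + 14.2464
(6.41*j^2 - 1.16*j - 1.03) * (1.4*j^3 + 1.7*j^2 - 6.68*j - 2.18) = 8.974*j^5 + 9.273*j^4 - 46.2328*j^3 - 7.976*j^2 + 9.4092*j + 2.2454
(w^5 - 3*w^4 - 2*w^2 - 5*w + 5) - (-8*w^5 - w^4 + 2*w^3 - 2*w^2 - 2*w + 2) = 9*w^5 - 2*w^4 - 2*w^3 - 3*w + 3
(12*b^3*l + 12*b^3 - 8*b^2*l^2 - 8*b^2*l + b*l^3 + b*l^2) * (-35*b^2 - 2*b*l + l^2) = -420*b^5*l - 420*b^5 + 256*b^4*l^2 + 256*b^4*l - 7*b^3*l^3 - 7*b^3*l^2 - 10*b^2*l^4 - 10*b^2*l^3 + b*l^5 + b*l^4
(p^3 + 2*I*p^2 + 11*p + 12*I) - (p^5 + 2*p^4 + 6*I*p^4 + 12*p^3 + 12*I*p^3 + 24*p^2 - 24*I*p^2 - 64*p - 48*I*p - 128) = -p^5 - 2*p^4 - 6*I*p^4 - 11*p^3 - 12*I*p^3 - 24*p^2 + 26*I*p^2 + 75*p + 48*I*p + 128 + 12*I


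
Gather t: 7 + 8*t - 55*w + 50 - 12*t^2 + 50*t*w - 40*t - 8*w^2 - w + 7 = -12*t^2 + t*(50*w - 32) - 8*w^2 - 56*w + 64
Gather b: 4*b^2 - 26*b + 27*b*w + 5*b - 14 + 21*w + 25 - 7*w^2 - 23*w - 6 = 4*b^2 + b*(27*w - 21) - 7*w^2 - 2*w + 5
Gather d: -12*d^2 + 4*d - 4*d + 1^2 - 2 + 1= -12*d^2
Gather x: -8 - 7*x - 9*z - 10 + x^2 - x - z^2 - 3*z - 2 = x^2 - 8*x - z^2 - 12*z - 20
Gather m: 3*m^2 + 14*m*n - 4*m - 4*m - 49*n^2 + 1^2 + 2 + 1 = 3*m^2 + m*(14*n - 8) - 49*n^2 + 4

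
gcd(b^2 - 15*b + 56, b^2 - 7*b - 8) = b - 8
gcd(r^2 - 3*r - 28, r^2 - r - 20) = r + 4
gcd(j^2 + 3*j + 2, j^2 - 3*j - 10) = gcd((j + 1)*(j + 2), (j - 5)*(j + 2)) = j + 2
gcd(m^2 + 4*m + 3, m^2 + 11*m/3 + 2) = m + 3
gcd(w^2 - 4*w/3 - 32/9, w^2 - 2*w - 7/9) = 1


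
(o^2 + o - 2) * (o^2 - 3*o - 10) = o^4 - 2*o^3 - 15*o^2 - 4*o + 20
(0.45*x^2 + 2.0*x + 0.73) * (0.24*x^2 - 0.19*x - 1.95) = 0.108*x^4 + 0.3945*x^3 - 1.0823*x^2 - 4.0387*x - 1.4235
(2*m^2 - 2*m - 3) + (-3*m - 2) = 2*m^2 - 5*m - 5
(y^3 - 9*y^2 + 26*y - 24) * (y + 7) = y^4 - 2*y^3 - 37*y^2 + 158*y - 168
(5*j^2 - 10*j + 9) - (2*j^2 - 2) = 3*j^2 - 10*j + 11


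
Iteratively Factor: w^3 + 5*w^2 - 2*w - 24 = (w + 3)*(w^2 + 2*w - 8) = (w - 2)*(w + 3)*(w + 4)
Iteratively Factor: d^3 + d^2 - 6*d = (d - 2)*(d^2 + 3*d) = d*(d - 2)*(d + 3)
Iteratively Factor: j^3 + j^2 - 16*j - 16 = (j + 4)*(j^2 - 3*j - 4) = (j + 1)*(j + 4)*(j - 4)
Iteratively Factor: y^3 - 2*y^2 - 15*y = (y - 5)*(y^2 + 3*y) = y*(y - 5)*(y + 3)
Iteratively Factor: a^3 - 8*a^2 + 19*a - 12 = (a - 4)*(a^2 - 4*a + 3) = (a - 4)*(a - 3)*(a - 1)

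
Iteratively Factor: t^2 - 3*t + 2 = (t - 1)*(t - 2)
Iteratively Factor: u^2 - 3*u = (u - 3)*(u)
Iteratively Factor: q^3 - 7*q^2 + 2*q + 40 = (q - 5)*(q^2 - 2*q - 8) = (q - 5)*(q - 4)*(q + 2)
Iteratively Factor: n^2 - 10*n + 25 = (n - 5)*(n - 5)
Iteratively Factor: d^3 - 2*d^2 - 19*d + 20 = (d - 5)*(d^2 + 3*d - 4) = (d - 5)*(d + 4)*(d - 1)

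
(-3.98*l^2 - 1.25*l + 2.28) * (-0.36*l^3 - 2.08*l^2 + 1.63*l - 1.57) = 1.4328*l^5 + 8.7284*l^4 - 4.7082*l^3 - 0.531299999999999*l^2 + 5.6789*l - 3.5796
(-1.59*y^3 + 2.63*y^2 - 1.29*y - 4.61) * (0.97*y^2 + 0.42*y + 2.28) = -1.5423*y^5 + 1.8833*y^4 - 3.7719*y^3 + 0.982899999999999*y^2 - 4.8774*y - 10.5108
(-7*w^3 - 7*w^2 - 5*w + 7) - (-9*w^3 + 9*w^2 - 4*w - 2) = 2*w^3 - 16*w^2 - w + 9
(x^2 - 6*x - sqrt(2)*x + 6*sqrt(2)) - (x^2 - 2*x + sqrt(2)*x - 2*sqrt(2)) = -4*x - 2*sqrt(2)*x + 8*sqrt(2)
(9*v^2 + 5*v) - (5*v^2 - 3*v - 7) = 4*v^2 + 8*v + 7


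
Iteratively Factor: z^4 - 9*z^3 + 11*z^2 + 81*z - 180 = (z - 5)*(z^3 - 4*z^2 - 9*z + 36) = (z - 5)*(z - 3)*(z^2 - z - 12) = (z - 5)*(z - 4)*(z - 3)*(z + 3)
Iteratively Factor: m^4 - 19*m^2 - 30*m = (m + 3)*(m^3 - 3*m^2 - 10*m) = (m + 2)*(m + 3)*(m^2 - 5*m) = m*(m + 2)*(m + 3)*(m - 5)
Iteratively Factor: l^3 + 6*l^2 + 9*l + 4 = (l + 4)*(l^2 + 2*l + 1) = (l + 1)*(l + 4)*(l + 1)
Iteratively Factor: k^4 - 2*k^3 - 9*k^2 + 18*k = (k - 3)*(k^3 + k^2 - 6*k) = k*(k - 3)*(k^2 + k - 6) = k*(k - 3)*(k - 2)*(k + 3)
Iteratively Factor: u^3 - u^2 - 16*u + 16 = (u - 4)*(u^2 + 3*u - 4) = (u - 4)*(u + 4)*(u - 1)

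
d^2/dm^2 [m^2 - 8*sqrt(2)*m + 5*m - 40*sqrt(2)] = 2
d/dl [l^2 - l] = 2*l - 1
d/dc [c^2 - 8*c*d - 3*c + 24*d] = 2*c - 8*d - 3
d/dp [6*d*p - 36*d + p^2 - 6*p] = 6*d + 2*p - 6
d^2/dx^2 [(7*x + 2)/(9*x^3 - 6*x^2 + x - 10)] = 2*((7*x + 2)*(27*x^2 - 12*x + 1)^2 + (-189*x^2 + 84*x - 3*(7*x + 2)*(9*x - 2) - 7)*(9*x^3 - 6*x^2 + x - 10))/(9*x^3 - 6*x^2 + x - 10)^3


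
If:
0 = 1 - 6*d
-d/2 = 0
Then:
No Solution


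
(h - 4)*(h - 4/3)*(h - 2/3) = h^3 - 6*h^2 + 80*h/9 - 32/9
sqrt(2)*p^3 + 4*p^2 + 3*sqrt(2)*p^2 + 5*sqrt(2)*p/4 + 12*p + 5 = (p + 5/2)*(p + 2*sqrt(2))*(sqrt(2)*p + sqrt(2)/2)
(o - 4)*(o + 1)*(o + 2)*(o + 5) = o^4 + 4*o^3 - 15*o^2 - 58*o - 40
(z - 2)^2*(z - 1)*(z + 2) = z^4 - 3*z^3 - 2*z^2 + 12*z - 8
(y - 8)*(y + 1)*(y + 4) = y^3 - 3*y^2 - 36*y - 32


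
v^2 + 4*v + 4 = (v + 2)^2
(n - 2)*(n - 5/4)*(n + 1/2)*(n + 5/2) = n^4 - n^3/4 - 6*n^2 + 55*n/16 + 25/8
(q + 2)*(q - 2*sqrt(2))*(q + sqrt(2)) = q^3 - sqrt(2)*q^2 + 2*q^2 - 4*q - 2*sqrt(2)*q - 8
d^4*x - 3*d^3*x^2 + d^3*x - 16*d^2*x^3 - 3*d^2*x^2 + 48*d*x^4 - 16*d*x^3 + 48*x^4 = (d - 4*x)*(d - 3*x)*(d + 4*x)*(d*x + x)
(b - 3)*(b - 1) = b^2 - 4*b + 3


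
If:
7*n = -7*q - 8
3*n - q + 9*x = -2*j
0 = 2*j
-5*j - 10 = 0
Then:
No Solution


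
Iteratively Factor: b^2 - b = (b)*(b - 1)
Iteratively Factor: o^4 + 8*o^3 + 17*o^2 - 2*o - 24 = (o - 1)*(o^3 + 9*o^2 + 26*o + 24) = (o - 1)*(o + 2)*(o^2 + 7*o + 12) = (o - 1)*(o + 2)*(o + 3)*(o + 4)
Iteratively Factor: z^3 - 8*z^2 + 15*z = (z - 3)*(z^2 - 5*z) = z*(z - 3)*(z - 5)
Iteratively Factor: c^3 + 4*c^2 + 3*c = (c)*(c^2 + 4*c + 3) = c*(c + 1)*(c + 3)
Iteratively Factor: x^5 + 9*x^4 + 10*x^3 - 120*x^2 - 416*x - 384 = (x + 2)*(x^4 + 7*x^3 - 4*x^2 - 112*x - 192) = (x - 4)*(x + 2)*(x^3 + 11*x^2 + 40*x + 48) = (x - 4)*(x + 2)*(x + 4)*(x^2 + 7*x + 12) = (x - 4)*(x + 2)*(x + 3)*(x + 4)*(x + 4)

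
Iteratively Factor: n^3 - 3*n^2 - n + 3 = (n - 3)*(n^2 - 1) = (n - 3)*(n - 1)*(n + 1)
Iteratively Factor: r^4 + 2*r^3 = (r)*(r^3 + 2*r^2) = r^2*(r^2 + 2*r) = r^2*(r + 2)*(r)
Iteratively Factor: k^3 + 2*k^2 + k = (k + 1)*(k^2 + k) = (k + 1)^2*(k)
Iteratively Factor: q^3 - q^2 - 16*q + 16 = (q - 4)*(q^2 + 3*q - 4) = (q - 4)*(q - 1)*(q + 4)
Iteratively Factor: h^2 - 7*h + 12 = (h - 4)*(h - 3)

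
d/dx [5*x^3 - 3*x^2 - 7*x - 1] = 15*x^2 - 6*x - 7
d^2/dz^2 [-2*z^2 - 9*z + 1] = -4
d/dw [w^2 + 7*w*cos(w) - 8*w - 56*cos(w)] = -7*w*sin(w) + 2*w + 56*sin(w) + 7*cos(w) - 8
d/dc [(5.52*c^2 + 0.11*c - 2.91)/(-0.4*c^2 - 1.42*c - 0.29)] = (-7.7944*c^2 - 5.5296*c - 4.1641)/(0.16*c^4 + 1.136*c^3 + 2.2484*c^2 + 0.8236*c + 0.0841)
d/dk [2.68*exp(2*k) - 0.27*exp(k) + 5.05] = (5.36*exp(k) - 0.27)*exp(k)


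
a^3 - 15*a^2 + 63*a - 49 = (a - 7)^2*(a - 1)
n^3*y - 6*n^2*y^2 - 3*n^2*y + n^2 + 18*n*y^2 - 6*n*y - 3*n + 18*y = (n - 3)*(n - 6*y)*(n*y + 1)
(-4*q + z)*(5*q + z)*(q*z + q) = -20*q^3*z - 20*q^3 + q^2*z^2 + q^2*z + q*z^3 + q*z^2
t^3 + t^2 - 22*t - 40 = (t - 5)*(t + 2)*(t + 4)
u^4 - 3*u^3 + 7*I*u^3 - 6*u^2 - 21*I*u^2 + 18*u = u*(u - 3)*(u + I)*(u + 6*I)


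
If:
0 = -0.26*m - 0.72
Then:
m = -2.77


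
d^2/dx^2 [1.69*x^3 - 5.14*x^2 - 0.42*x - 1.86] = 10.14*x - 10.28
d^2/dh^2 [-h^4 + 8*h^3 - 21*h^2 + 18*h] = -12*h^2 + 48*h - 42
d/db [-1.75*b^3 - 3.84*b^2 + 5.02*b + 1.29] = -5.25*b^2 - 7.68*b + 5.02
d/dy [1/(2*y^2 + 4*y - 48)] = (-y - 1)/(y^2 + 2*y - 24)^2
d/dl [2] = 0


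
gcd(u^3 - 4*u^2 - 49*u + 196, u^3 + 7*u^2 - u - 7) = u + 7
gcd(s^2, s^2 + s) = s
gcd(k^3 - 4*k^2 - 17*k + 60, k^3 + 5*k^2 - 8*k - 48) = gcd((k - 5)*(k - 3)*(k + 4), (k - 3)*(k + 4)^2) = k^2 + k - 12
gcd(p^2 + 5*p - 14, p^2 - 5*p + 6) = p - 2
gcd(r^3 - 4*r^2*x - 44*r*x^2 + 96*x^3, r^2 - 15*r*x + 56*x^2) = -r + 8*x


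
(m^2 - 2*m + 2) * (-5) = -5*m^2 + 10*m - 10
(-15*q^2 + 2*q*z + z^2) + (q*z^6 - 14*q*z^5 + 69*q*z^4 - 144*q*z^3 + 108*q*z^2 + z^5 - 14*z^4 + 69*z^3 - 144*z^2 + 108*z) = -15*q^2 + q*z^6 - 14*q*z^5 + 69*q*z^4 - 144*q*z^3 + 108*q*z^2 + 2*q*z + z^5 - 14*z^4 + 69*z^3 - 143*z^2 + 108*z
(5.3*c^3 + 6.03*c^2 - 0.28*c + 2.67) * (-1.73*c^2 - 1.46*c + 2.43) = -9.169*c^5 - 18.1699*c^4 + 4.5596*c^3 + 10.4426*c^2 - 4.5786*c + 6.4881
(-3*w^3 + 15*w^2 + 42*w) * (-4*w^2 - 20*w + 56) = 12*w^5 - 636*w^3 + 2352*w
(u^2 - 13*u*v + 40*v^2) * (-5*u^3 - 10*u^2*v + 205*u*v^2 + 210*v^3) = -5*u^5 + 55*u^4*v + 135*u^3*v^2 - 2855*u^2*v^3 + 5470*u*v^4 + 8400*v^5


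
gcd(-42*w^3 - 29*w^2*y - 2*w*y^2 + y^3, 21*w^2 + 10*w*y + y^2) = 3*w + y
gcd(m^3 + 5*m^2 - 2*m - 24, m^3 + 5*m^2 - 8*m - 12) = m - 2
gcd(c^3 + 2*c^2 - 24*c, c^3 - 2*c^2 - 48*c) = c^2 + 6*c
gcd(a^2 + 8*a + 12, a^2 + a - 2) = a + 2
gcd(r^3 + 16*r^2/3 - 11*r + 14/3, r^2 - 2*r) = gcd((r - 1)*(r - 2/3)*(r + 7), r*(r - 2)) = 1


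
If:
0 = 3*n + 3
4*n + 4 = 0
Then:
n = -1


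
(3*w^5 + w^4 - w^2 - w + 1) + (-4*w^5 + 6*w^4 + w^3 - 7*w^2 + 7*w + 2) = -w^5 + 7*w^4 + w^3 - 8*w^2 + 6*w + 3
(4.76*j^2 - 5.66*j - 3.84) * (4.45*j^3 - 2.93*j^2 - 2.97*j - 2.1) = 21.182*j^5 - 39.1338*j^4 - 14.6414*j^3 + 18.0654*j^2 + 23.2908*j + 8.064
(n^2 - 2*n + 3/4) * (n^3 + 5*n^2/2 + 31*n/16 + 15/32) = n^5 + n^4/2 - 37*n^3/16 - 49*n^2/32 + 33*n/64 + 45/128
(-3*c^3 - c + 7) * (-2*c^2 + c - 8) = 6*c^5 - 3*c^4 + 26*c^3 - 15*c^2 + 15*c - 56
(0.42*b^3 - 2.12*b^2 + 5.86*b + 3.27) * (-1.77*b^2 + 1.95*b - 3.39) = -0.7434*b^5 + 4.5714*b^4 - 15.93*b^3 + 12.8259*b^2 - 13.4889*b - 11.0853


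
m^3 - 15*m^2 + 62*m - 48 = (m - 8)*(m - 6)*(m - 1)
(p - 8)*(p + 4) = p^2 - 4*p - 32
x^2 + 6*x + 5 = (x + 1)*(x + 5)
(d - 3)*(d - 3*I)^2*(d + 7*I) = d^4 - 3*d^3 + I*d^3 + 33*d^2 - 3*I*d^2 - 99*d - 63*I*d + 189*I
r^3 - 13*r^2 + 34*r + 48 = (r - 8)*(r - 6)*(r + 1)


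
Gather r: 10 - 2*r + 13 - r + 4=27 - 3*r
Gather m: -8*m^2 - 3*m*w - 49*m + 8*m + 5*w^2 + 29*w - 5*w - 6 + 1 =-8*m^2 + m*(-3*w - 41) + 5*w^2 + 24*w - 5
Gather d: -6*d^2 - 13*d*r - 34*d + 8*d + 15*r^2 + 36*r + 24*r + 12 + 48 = -6*d^2 + d*(-13*r - 26) + 15*r^2 + 60*r + 60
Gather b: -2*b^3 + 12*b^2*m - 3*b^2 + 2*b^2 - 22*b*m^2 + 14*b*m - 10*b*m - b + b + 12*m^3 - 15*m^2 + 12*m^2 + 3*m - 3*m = -2*b^3 + b^2*(12*m - 1) + b*(-22*m^2 + 4*m) + 12*m^3 - 3*m^2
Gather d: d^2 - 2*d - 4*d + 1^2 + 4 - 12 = d^2 - 6*d - 7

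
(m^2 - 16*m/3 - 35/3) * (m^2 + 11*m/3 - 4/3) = m^4 - 5*m^3/3 - 293*m^2/9 - 107*m/3 + 140/9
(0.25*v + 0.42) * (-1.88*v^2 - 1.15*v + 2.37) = -0.47*v^3 - 1.0771*v^2 + 0.1095*v + 0.9954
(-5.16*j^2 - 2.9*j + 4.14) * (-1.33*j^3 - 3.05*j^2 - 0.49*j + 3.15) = 6.8628*j^5 + 19.595*j^4 + 5.8672*j^3 - 27.46*j^2 - 11.1636*j + 13.041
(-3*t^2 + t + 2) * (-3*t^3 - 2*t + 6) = 9*t^5 - 3*t^4 - 20*t^2 + 2*t + 12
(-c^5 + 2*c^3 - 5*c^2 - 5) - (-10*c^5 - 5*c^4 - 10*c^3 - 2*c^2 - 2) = 9*c^5 + 5*c^4 + 12*c^3 - 3*c^2 - 3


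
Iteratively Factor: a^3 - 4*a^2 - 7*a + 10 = (a + 2)*(a^2 - 6*a + 5) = (a - 1)*(a + 2)*(a - 5)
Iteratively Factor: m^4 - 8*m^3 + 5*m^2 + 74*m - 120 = (m - 4)*(m^3 - 4*m^2 - 11*m + 30) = (m - 4)*(m - 2)*(m^2 - 2*m - 15) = (m - 5)*(m - 4)*(m - 2)*(m + 3)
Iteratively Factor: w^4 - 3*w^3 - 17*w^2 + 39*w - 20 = (w - 5)*(w^3 + 2*w^2 - 7*w + 4) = (w - 5)*(w - 1)*(w^2 + 3*w - 4) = (w - 5)*(w - 1)*(w + 4)*(w - 1)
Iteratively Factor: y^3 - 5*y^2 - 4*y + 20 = (y + 2)*(y^2 - 7*y + 10) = (y - 5)*(y + 2)*(y - 2)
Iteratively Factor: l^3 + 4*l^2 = (l)*(l^2 + 4*l) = l^2*(l + 4)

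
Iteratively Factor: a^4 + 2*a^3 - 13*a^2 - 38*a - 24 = (a + 1)*(a^3 + a^2 - 14*a - 24) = (a - 4)*(a + 1)*(a^2 + 5*a + 6) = (a - 4)*(a + 1)*(a + 2)*(a + 3)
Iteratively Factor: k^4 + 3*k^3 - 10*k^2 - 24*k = (k)*(k^3 + 3*k^2 - 10*k - 24) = k*(k + 2)*(k^2 + k - 12) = k*(k + 2)*(k + 4)*(k - 3)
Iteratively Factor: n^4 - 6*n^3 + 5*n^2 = (n - 5)*(n^3 - n^2) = n*(n - 5)*(n^2 - n) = n^2*(n - 5)*(n - 1)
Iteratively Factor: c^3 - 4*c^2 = (c - 4)*(c^2) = c*(c - 4)*(c)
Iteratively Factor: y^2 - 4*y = (y)*(y - 4)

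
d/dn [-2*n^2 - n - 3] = -4*n - 1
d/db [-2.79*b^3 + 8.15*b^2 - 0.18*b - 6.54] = -8.37*b^2 + 16.3*b - 0.18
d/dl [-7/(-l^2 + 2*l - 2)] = 14*(1 - l)/(l^2 - 2*l + 2)^2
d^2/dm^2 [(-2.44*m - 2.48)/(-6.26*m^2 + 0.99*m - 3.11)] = ((2.44*m + 2.48)*(12.52*m - 0.99)*(25.04*m - 1.98) - (91.6464*m + 26.2184)*(6.26*m^2 - 0.99*m + 3.11))/(6.26*m^2 - 0.99*m + 3.11)^3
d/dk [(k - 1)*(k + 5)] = 2*k + 4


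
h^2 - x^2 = (h - x)*(h + x)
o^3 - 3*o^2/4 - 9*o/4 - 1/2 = (o - 2)*(o + 1/4)*(o + 1)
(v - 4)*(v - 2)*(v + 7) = v^3 + v^2 - 34*v + 56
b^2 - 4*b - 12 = (b - 6)*(b + 2)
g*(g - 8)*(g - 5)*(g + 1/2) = g^4 - 25*g^3/2 + 67*g^2/2 + 20*g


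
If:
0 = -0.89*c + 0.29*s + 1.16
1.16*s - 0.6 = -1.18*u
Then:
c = 1.47191011235955 - 0.331460674157303*u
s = 0.517241379310345 - 1.01724137931034*u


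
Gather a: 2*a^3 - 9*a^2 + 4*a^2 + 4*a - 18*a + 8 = 2*a^3 - 5*a^2 - 14*a + 8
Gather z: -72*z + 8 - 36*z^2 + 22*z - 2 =-36*z^2 - 50*z + 6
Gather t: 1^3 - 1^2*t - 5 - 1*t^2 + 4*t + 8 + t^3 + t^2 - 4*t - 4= t^3 - t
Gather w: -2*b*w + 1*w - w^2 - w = -2*b*w - w^2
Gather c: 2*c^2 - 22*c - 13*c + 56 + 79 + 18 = 2*c^2 - 35*c + 153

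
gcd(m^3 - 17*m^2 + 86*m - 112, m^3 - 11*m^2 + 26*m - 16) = m^2 - 10*m + 16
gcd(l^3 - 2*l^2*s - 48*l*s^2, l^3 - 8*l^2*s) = -l^2 + 8*l*s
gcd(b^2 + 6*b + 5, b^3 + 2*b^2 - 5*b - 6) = b + 1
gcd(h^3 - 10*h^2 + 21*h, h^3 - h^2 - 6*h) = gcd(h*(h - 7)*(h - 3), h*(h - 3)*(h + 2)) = h^2 - 3*h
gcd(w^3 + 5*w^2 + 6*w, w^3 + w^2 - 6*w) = w^2 + 3*w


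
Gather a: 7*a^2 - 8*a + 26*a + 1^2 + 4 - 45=7*a^2 + 18*a - 40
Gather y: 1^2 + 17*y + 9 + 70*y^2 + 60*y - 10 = 70*y^2 + 77*y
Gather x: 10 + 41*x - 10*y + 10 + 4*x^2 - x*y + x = 4*x^2 + x*(42 - y) - 10*y + 20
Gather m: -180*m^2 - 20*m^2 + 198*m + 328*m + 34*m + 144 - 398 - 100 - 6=-200*m^2 + 560*m - 360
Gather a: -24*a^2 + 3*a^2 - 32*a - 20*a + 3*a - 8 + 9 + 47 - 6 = -21*a^2 - 49*a + 42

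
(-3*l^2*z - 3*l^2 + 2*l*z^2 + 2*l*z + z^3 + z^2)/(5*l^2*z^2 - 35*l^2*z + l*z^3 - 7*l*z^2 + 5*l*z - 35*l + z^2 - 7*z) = (-3*l^2*z - 3*l^2 + 2*l*z^2 + 2*l*z + z^3 + z^2)/(5*l^2*z^2 - 35*l^2*z + l*z^3 - 7*l*z^2 + 5*l*z - 35*l + z^2 - 7*z)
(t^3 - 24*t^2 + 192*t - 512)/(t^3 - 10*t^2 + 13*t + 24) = (t^2 - 16*t + 64)/(t^2 - 2*t - 3)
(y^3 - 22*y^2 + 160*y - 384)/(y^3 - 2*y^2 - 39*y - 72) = (y^2 - 14*y + 48)/(y^2 + 6*y + 9)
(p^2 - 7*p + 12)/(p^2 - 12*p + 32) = (p - 3)/(p - 8)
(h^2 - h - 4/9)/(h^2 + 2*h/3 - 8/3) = (h + 1/3)/(h + 2)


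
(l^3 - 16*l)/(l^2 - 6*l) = (l^2 - 16)/(l - 6)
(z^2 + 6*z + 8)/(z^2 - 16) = (z + 2)/(z - 4)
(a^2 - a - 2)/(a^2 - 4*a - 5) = (a - 2)/(a - 5)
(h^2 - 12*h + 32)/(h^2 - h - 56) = (h - 4)/(h + 7)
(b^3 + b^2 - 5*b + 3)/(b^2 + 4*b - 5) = (b^2 + 2*b - 3)/(b + 5)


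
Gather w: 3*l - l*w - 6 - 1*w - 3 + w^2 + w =-l*w + 3*l + w^2 - 9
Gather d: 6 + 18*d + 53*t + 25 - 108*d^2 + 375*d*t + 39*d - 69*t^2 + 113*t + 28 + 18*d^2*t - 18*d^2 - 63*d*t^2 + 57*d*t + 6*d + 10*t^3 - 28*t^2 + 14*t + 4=d^2*(18*t - 126) + d*(-63*t^2 + 432*t + 63) + 10*t^3 - 97*t^2 + 180*t + 63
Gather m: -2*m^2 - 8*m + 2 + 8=-2*m^2 - 8*m + 10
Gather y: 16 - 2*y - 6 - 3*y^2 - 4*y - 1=-3*y^2 - 6*y + 9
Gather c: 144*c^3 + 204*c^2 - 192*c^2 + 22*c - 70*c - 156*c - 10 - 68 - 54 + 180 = 144*c^3 + 12*c^2 - 204*c + 48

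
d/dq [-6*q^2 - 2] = -12*q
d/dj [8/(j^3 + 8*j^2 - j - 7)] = 8*(-3*j^2 - 16*j + 1)/(j^3 + 8*j^2 - j - 7)^2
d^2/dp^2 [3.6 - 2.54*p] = 0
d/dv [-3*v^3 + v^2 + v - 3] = -9*v^2 + 2*v + 1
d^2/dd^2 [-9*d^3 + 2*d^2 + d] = 4 - 54*d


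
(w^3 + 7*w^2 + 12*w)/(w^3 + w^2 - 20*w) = (w^2 + 7*w + 12)/(w^2 + w - 20)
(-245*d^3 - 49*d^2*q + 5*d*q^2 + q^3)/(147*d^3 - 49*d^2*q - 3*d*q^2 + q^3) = (5*d + q)/(-3*d + q)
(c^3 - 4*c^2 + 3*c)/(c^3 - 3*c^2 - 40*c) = (-c^2 + 4*c - 3)/(-c^2 + 3*c + 40)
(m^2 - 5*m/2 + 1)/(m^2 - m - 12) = (-m^2 + 5*m/2 - 1)/(-m^2 + m + 12)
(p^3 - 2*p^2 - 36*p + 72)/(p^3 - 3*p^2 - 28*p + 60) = (p + 6)/(p + 5)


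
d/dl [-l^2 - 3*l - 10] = -2*l - 3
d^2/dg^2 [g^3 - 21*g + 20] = 6*g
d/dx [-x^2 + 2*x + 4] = 2 - 2*x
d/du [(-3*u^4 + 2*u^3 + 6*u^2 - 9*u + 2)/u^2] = -6*u + 2 + 9/u^2 - 4/u^3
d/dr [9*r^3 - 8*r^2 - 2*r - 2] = 27*r^2 - 16*r - 2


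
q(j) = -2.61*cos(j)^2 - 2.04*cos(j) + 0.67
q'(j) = 5.22*sin(j)*cos(j) + 2.04*sin(j)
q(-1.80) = 1.00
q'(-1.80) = -0.83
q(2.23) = 0.94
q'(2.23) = -0.91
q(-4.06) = 0.95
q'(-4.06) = -0.90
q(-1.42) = 0.30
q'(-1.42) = -2.79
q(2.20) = 0.97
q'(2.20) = -0.83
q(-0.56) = -2.93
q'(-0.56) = -3.43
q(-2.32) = 0.85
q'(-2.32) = 1.11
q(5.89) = -3.44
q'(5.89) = -2.63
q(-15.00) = 0.71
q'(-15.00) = 1.25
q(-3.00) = 0.13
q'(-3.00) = 0.44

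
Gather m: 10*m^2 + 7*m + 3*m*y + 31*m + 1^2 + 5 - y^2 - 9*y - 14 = 10*m^2 + m*(3*y + 38) - y^2 - 9*y - 8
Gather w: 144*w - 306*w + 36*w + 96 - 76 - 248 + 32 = -126*w - 196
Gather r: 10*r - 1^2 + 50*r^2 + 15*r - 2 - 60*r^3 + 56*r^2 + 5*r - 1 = -60*r^3 + 106*r^2 + 30*r - 4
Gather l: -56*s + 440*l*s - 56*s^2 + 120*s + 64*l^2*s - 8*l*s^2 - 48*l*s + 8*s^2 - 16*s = 64*l^2*s + l*(-8*s^2 + 392*s) - 48*s^2 + 48*s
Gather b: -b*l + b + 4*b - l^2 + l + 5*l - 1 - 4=b*(5 - l) - l^2 + 6*l - 5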